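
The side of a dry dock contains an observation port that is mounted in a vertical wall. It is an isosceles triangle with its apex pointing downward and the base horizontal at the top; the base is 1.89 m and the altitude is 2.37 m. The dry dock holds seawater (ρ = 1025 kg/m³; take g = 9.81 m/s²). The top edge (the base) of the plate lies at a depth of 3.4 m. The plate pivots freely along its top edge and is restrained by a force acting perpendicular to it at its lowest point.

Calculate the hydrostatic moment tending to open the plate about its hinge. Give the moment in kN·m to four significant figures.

M ≈ 81.57 kN·m

γ = ρg = 1025 × 9.81 / 1000 = 10.05525 kN/m³.
With the apex down, the centroid sits h/3 = 2.37/3 = 0.79 m below the base (the top edge), so the centroid depth is h_c = 3.4 + 0.79 = 4.19 m.
A = ½ × 1.89 × 2.37 = 2.23965 m².
Resultant F = γ·h_c·A = 10.05525 × 4.19 × 2.23965 = 94.3598 kN.
I_c = b·h³/36 = 1.89 × 2.37³/36 = 0.698883 m⁴.
Centre of pressure: y_p = y_c + I_c/(y_c·A) = 4.19 + 0.698883/(4.19 × 2.23965) = 4.19 + 0.074475 = 4.26448 m along the plane.
The resultant acts 0.79 + 0.074475 = 0.864475 m (along the plate) below the hinge at the top edge, so the moment about the hinge is M = F × 0.864475 = 94.3598 × 0.864475 = 81.5717 kN·m.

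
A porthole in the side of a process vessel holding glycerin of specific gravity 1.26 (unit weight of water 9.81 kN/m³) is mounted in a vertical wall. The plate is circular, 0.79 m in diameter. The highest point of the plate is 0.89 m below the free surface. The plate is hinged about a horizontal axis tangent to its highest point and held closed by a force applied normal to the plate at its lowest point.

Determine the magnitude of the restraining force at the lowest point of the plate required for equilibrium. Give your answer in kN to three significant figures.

P ≈ 4.19 kN

γ = 1.26 × 9.81 = 12.3606 kN/m³.
The centroid is at the centre, 0.395 m below the top of the plate, so the centroid depth is h_c = 0.89 + 0.395 = 1.285 m.
A = π(0.395)² = 0.490167 m².
Resultant F = γ·h_c·A = 12.3606 × 1.285 × 0.490167 = 7.7855 kN.
I_c = πr⁴/4 = π × 0.395⁴/4 = 0.0191196 m⁴.
Centre of pressure: y_p = y_c + I_c/(y_c·A) = 1.285 + 0.0191196/(1.285 × 0.490167) = 1.285 + 0.0303551 = 1.31536 m along the plane.
The resultant acts 0.395 + 0.0303551 = 0.425355 m (along the plate) below the hinge at the top edge, so the moment about the hinge is M = F × 0.425355 = 7.7855 × 0.425355 = 3.3116 kN·m.
A normal force at the bottom, 0.79 m from the hinge, must supply this moment: P = 3.3116/0.79 = 4.1919 kN.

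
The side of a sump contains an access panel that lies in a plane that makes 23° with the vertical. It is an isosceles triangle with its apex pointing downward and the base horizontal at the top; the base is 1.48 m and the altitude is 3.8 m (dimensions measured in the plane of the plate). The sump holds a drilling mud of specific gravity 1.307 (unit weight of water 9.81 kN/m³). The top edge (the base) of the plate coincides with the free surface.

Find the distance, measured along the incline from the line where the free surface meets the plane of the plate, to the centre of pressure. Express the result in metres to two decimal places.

γ = 1.307 × 9.81 = 12.82167 kN/m³.
The plate makes 23° with the vertical, i.e. θ = 90° − 23° = 67° to the horizontal. Measuring y along the incline from the free-surface line, vertical depth h = y·sinθ with sinθ = 0.920505.
With the apex down, the centroid sits h/3 = 3.8/3 = 1.26667 m below the base (the top edge), so y_c = 1.26667 m and h_c = 1.26667 × 0.920505 = 1.16598 m.
A = ½ × 1.48 × 3.8 = 2.812 m².
Resultant F = γ·h_c·A = 12.82167 × 1.16598 × 2.812 = 42.0389 kN.
I_c = b·h³/36 = 1.48 × 3.8³/36 = 2.25585 m⁴.
Centre of pressure: y_p = y_c + I_c/(y_c·A) = 1.26667 + 2.25585/(1.26667 × 2.812) = 1.26667 + 0.633332 = 1.9 m along the plane.

y_p = 1.90 m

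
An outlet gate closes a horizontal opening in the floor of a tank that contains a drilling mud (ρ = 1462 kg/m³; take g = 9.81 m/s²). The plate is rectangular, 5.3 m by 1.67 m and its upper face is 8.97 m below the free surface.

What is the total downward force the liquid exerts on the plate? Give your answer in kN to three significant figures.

F ≈ 1140 kN

γ = ρg = 1462 × 9.81 / 1000 = 14.34222 kN/m³.
The plate is horizontal, so pressure is uniform at p = γ·h = 14.34222 × 8.97 = 128.65 kN/m².
A = 5.3 × 1.67 = 8.851 m².
F = p·A = 128.65 × 8.851 = 1138.68 kN.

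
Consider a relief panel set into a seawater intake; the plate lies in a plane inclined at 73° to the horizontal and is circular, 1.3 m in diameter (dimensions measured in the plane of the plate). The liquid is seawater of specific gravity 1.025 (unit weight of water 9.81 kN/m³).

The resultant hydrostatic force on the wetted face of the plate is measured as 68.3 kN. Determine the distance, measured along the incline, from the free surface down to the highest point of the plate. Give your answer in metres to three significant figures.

γ = 1.025 × 9.81 = 10.05525 kN/m³.
A = π(0.65)² = 1.32732 m².
From F = γ·h_c·A, the centroid depth is h_c = 68.3/(10.05525 × 1.32732) = 5.11743 m.
Let θ = 73° be the plate's angle to the horizontal; measure y along the incline from where the plane meets the free surface. Vertical depth h = y·sinθ with sinθ = 0.956305.
Along the incline, y_c = h_c/sinθ = 5.11743/0.956305 = 5.35125 m.
The centroid is at the centre, 0.65 m below the top of the plate, so the highest point sits at y_top = 5.35125 − 0.65 = 4.70125 m along the incline.

y_top ≈ 4.70 m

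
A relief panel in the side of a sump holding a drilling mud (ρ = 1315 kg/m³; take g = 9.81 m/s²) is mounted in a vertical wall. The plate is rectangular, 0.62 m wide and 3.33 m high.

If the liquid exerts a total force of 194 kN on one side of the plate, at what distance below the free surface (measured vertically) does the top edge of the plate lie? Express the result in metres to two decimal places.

d_top ≈ 5.62 m

γ = ρg = 1315 × 9.81 / 1000 = 12.90015 kN/m³.
A = 0.62 × 3.33 = 2.0646 m².
From F = γ·h_c·A, the centroid depth is h_c = 194/(12.90015 × 2.0646) = 7.28402 m.
The centroid lies 3.33/2 = 1.665 m below the top edge, so the top edge sits at h_top = 7.28402 − 1.665 = 5.61902 m below the surface.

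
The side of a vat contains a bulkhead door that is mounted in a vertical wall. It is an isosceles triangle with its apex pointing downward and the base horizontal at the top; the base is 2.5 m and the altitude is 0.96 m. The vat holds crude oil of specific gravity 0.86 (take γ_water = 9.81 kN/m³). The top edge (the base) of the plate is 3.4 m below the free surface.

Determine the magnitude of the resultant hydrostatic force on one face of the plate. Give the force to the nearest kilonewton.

F ≈ 38 kN

γ = 0.86 × 9.81 = 8.4366 kN/m³.
With the apex down, the centroid sits h/3 = 0.96/3 = 0.32 m below the base (the top edge), so the centroid depth is h_c = 3.4 + 0.32 = 3.72 m.
A = ½ × 2.5 × 0.96 = 1.2 m².
Resultant F = γ·h_c·A = 8.4366 × 3.72 × 1.2 = 37.661 kN.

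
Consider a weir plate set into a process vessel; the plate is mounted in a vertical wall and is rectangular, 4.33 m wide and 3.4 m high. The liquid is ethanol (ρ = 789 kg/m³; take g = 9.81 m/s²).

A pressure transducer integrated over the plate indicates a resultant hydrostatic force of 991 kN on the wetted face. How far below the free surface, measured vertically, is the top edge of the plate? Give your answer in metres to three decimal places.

γ = ρg = 789 × 9.81 / 1000 = 7.74009 kN/m³.
A = 4.33 × 3.4 = 14.722 m².
From F = γ·h_c·A, the centroid depth is h_c = 991/(7.74009 × 14.722) = 8.69683 m.
The centroid lies 3.4/2 = 1.7 m below the top edge, so the top edge sits at h_top = 8.69683 − 1.7 = 6.99683 m below the surface.

d_top ≈ 6.997 m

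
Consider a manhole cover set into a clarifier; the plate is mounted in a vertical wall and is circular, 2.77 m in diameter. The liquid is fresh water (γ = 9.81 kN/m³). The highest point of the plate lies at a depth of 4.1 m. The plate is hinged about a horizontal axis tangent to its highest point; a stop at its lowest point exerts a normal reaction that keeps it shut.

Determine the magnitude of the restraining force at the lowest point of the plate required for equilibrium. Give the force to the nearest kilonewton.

P ≈ 172 kN

γ = 9.81 kN/m³.
The centroid is at the centre, 1.385 m below the top of the plate, so the centroid depth is h_c = 4.1 + 1.385 = 5.485 m.
A = π(1.385)² = 6.02628 m².
Resultant F = γ·h_c·A = 9.81 × 5.485 × 6.02628 = 324.261 kN.
I_c = πr⁴/4 = π × 1.385⁴/4 = 2.88994 m⁴.
Centre of pressure: y_p = y_c + I_c/(y_c·A) = 5.485 + 2.88994/(5.485 × 6.02628) = 5.485 + 0.0874305 = 5.57243 m along the plane.
The resultant acts 1.385 + 0.0874305 = 1.47243 m (along the plate) below the hinge at the top edge, so the moment about the hinge is M = F × 1.47243 = 324.261 × 1.47243 = 477.452 kN·m.
A normal force at the bottom, 2.77 m from the hinge, must supply this moment: P = 477.452/2.77 = 172.365 kN.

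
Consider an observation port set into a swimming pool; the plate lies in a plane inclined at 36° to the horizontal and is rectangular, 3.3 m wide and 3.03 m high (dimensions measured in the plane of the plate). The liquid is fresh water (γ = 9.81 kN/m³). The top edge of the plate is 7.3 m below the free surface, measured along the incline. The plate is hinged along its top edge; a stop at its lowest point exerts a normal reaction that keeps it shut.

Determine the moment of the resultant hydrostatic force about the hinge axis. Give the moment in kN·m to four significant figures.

M ≈ 814.1 kN·m

γ = 9.81 kN/m³.
Let θ = 36° be the plate's angle to the horizontal; measure y along the incline from where the plane meets the free surface. Vertical depth h = y·sinθ with sinθ = 0.587785.
The centroid lies 3.03/2 = 1.515 m below the top edge, so y_c = 7.3 + 1.515 = 8.815 m and h_c = 8.815 × 0.587785 = 5.18132 m.
A = 3.3 × 3.03 = 9.999 m².
Resultant F = γ·h_c·A = 9.81 × 5.18132 × 9.999 = 508.237 kN.
I_c = b·h³/12 = 3.3 × 3.03³/12 = 7.64998 m⁴.
Centre of pressure: y_p = y_c + I_c/(y_c·A) = 8.815 + 7.64998/(8.815 × 9.999) = 8.815 + 0.0867923 = 8.90179 m along the plane.
The resultant acts 1.515 + 0.0867923 = 1.60179 m (along the plate) below the hinge at the top edge, so the moment about the hinge is M = F × 1.60179 = 508.237 × 1.60179 = 814.089 kN·m.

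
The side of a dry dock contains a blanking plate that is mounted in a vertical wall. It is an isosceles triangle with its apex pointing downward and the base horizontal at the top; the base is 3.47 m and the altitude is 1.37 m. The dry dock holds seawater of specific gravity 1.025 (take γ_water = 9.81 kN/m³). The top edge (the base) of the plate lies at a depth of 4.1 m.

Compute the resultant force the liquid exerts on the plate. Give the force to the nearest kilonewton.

γ = 1.025 × 9.81 = 10.05525 kN/m³.
With the apex down, the centroid sits h/3 = 1.37/3 = 0.456667 m below the base (the top edge), so the centroid depth is h_c = 4.1 + 0.456667 = 4.55667 m.
A = ½ × 3.47 × 1.37 = 2.37695 m².
Resultant F = γ·h_c·A = 10.05525 × 4.55667 × 2.37695 = 108.908 kN.

F ≈ 109 kN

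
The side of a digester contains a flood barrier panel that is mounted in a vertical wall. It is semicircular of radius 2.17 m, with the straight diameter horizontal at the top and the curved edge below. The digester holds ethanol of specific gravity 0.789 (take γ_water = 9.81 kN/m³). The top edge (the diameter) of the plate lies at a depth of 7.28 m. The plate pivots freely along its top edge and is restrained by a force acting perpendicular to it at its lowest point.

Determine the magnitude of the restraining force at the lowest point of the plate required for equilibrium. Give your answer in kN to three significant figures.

P ≈ 208 kN

γ = 0.789 × 9.81 = 7.74009 kN/m³.
The centroid of a semicircle lies 4r/(3π) = 0.920977 m from the diameter, here below the top edge, so the centroid depth is h_c = 7.28 + 0.920977 = 8.20098 m.
A = πr²/2 = π × 2.17²/2 = 7.39672 m².
Resultant F = γ·h_c·A = 7.74009 × 8.20098 × 7.39672 = 469.517 kN.
I_c = (π/8 − 8/(9π))·r⁴ = 0.109757 × 2.17⁴ = 2.43372 m⁴.
Centre of pressure: y_p = y_c + I_c/(y_c·A) = 8.20098 + 2.43372/(8.20098 × 7.39672) = 8.20098 + 0.0401204 = 8.2411 m along the plane.
The resultant acts 0.920977 + 0.0401204 = 0.961097 m (along the plate) below the hinge at the top edge, so the moment about the hinge is M = F × 0.961097 = 469.517 × 0.961097 = 451.251 kN·m.
A normal force at the bottom, 2.17 m from the hinge, must supply this moment: P = 451.251/2.17 = 207.95 kN.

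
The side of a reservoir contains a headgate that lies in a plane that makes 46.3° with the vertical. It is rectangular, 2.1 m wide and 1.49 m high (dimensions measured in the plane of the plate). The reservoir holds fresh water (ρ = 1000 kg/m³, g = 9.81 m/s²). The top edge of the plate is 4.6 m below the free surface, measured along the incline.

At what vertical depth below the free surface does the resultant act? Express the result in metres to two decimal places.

h_p = 3.72 m

γ = ρg = 1000 × 9.81 = 9810 N/m³ = 9.81 kN/m³.
The plate makes 46.3° with the vertical, i.e. θ = 90° − 46.3° = 43.7° to the horizontal. Measuring y along the incline from the free-surface line, vertical depth h = y·sinθ with sinθ = 0.690882.
The centroid lies 1.49/2 = 0.745 m below the top edge, so y_c = 4.6 + 0.745 = 5.345 m and h_c = 5.345 × 0.690882 = 3.69276 m.
A = 2.1 × 1.49 = 3.129 m².
Resultant F = γ·h_c·A = 9.81 × 3.69276 × 3.129 = 113.351 kN.
I_c = b·h³/12 = 2.1 × 1.49³/12 = 0.578891 m⁴.
Centre of pressure: y_p = y_c + I_c/(y_c·A) = 5.345 + 0.578891/(5.345 × 3.129) = 5.345 + 0.0346133 = 5.37961 m along the plane.
Vertically, h_p = y_p·sinθ = 5.37961 × 0.690882 = 3.71668 m.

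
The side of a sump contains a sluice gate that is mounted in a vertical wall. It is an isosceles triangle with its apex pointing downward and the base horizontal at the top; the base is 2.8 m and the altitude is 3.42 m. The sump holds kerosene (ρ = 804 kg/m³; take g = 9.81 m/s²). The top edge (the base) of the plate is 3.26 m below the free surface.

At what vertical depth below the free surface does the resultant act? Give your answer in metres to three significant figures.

h_p = 4.55 m

γ = ρg = 804 × 9.81 / 1000 = 7.88724 kN/m³.
With the apex down, the centroid sits h/3 = 3.42/3 = 1.14 m below the base (the top edge), so the centroid depth is h_c = 3.26 + 1.14 = 4.4 m.
A = ½ × 2.8 × 3.42 = 4.788 m².
Resultant F = γ·h_c·A = 7.88724 × 4.4 × 4.788 = 166.162 kN.
I_c = b·h³/36 = 2.8 × 3.42³/36 = 3.11124 m⁴.
Centre of pressure: y_p = y_c + I_c/(y_c·A) = 4.4 + 3.11124/(4.4 × 4.788) = 4.4 + 0.147682 = 4.54768 m along the plane.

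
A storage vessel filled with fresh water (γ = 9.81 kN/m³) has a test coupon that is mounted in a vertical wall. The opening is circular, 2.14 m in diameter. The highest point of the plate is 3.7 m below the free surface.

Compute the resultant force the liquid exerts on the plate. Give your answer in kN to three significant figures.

F ≈ 168 kN

γ = 9.81 kN/m³.
The centroid is at the centre, 1.07 m below the top of the plate, so the centroid depth is h_c = 3.7 + 1.07 = 4.77 m.
A = π(1.07)² = 3.59681 m².
Resultant F = γ·h_c·A = 9.81 × 4.77 × 3.59681 = 168.308 kN.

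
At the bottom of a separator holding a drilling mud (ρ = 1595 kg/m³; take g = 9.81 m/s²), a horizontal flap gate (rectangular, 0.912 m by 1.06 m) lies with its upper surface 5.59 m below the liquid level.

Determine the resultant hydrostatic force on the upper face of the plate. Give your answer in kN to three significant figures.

F ≈ 84.6 kN

γ = ρg = 1595 × 9.81 / 1000 = 15.64695 kN/m³.
The plate is horizontal, so pressure is uniform at p = γ·h = 15.64695 × 5.59 = 87.4665 kN/m².
A = 0.912 × 1.06 = 0.96672 m².
F = p·A = 87.4665 × 0.96672 = 84.5556 kN.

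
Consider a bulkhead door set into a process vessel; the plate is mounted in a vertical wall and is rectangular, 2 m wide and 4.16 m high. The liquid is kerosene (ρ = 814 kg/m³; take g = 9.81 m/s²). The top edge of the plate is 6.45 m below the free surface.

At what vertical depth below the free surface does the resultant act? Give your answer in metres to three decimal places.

h_p = 8.699 m

γ = ρg = 814 × 9.81 / 1000 = 7.98534 kN/m³.
The centroid lies 4.16/2 = 2.08 m below the top edge, so the centroid depth is h_c = 6.45 + 2.08 = 8.53 m.
A = 2 × 4.16 = 8.32 m².
Resultant F = γ·h_c·A = 7.98534 × 8.53 × 8.32 = 566.716 kN.
I_c = b·h³/12 = 2 × 4.16³/12 = 11.9985 m⁴.
Centre of pressure: y_p = y_c + I_c/(y_c·A) = 8.53 + 11.9985/(8.53 × 8.32) = 8.53 + 0.169065 = 8.69906 m along the plane.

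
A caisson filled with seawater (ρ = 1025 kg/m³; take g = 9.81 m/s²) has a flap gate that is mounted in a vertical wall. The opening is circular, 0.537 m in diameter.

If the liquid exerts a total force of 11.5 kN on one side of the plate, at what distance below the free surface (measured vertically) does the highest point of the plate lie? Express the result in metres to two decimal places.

γ = ρg = 1025 × 9.81 / 1000 = 10.05525 kN/m³.
A = π(0.2685)² = 0.226484 m².
From F = γ·h_c·A, the centroid depth is h_c = 11.5/(10.05525 × 0.226484) = 5.04972 m.
The centroid is at the centre, 0.2685 m below the top of the plate, so the highest point sits at h_top = 5.04972 − 0.2685 = 4.78122 m below the surface.

d_top ≈ 4.78 m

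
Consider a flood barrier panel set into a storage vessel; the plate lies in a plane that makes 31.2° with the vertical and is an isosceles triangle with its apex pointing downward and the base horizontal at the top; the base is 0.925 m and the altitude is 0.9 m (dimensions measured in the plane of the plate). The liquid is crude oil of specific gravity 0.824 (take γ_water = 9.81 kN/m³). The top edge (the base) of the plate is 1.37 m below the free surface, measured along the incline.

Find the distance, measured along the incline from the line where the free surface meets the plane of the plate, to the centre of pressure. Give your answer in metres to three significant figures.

y_p = 1.70 m

γ = 0.824 × 9.81 = 8.08344 kN/m³.
The plate makes 31.2° with the vertical, i.e. θ = 90° − 31.2° = 58.8° to the horizontal. Measuring y along the incline from the free-surface line, vertical depth h = y·sinθ with sinθ = 0.855364.
With the apex down, the centroid sits h/3 = 0.9/3 = 0.3 m below the base (the top edge), so y_c = 1.37 + 0.3 = 1.67 m and h_c = 1.67 × 0.855364 = 1.42846 m.
A = ½ × 0.925 × 0.9 = 0.41625 m².
Resultant F = γ·h_c·A = 8.08344 × 1.42846 × 0.41625 = 4.80638 kN.
I_c = b·h³/36 = 0.925 × 0.9³/36 = 0.0187313 m⁴.
Centre of pressure: y_p = y_c + I_c/(y_c·A) = 1.67 + 0.0187313/(1.67 × 0.41625) = 1.67 + 0.0269462 = 1.69695 m along the plane.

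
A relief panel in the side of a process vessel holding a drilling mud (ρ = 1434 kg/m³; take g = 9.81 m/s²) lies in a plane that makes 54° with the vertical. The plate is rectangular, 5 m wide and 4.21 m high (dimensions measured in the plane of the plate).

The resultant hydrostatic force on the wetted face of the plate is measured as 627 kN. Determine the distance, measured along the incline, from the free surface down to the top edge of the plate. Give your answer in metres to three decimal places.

γ = ρg = 1434 × 9.81 / 1000 = 14.06754 kN/m³.
A = 5 × 4.21 = 21.05 m².
From F = γ·h_c·A, the centroid depth is h_c = 627/(14.06754 × 21.05) = 2.11737 m.
The plate makes 54° with the vertical, i.e. θ = 90° − 54° = 36° to the horizontal. Measuring y along the incline from the free-surface line, vertical depth h = y·sinθ with sinθ = 0.587785.
Along the incline, y_c = h_c/sinθ = 2.11737/0.587785 = 3.60229 m.
The centroid lies 4.21/2 = 2.105 m below the top edge, so the top edge sits at y_top = 3.60229 − 2.105 = 1.49729 m along the incline.

y_top ≈ 1.497 m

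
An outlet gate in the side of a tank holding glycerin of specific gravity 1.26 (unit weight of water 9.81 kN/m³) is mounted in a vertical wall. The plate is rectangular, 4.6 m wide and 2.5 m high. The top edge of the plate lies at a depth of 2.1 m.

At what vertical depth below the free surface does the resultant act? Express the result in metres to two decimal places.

γ = 1.26 × 9.81 = 12.3606 kN/m³.
The centroid lies 2.5/2 = 1.25 m below the top edge, so the centroid depth is h_c = 2.1 + 1.25 = 3.35 m.
A = 4.6 × 2.5 = 11.5 m².
Resultant F = γ·h_c·A = 12.3606 × 3.35 × 11.5 = 476.192 kN.
I_c = b·h³/12 = 4.6 × 2.5³/12 = 5.98958 m⁴.
Centre of pressure: y_p = y_c + I_c/(y_c·A) = 3.35 + 5.98958/(3.35 × 11.5) = 3.35 + 0.155473 = 3.50547 m along the plane.

h_p = 3.51 m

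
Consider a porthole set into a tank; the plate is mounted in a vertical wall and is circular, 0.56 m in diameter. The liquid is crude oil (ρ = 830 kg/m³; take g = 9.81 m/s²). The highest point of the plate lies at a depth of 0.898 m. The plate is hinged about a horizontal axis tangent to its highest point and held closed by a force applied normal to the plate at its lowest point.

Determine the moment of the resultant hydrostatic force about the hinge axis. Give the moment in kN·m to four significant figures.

M ≈ 0.7008 kN·m

γ = ρg = 830 × 9.81 / 1000 = 8.1423 kN/m³.
The centroid is at the centre, 0.28 m below the top of the plate, so the centroid depth is h_c = 0.898 + 0.28 = 1.178 m.
A = π(0.28)² = 0.246301 m².
Resultant F = γ·h_c·A = 8.1423 × 1.178 × 0.246301 = 2.36243 kN.
I_c = πr⁴/4 = π × 0.28⁴/4 = 0.0048275 m⁴.
Centre of pressure: y_p = y_c + I_c/(y_c·A) = 1.178 + 0.0048275/(1.178 × 0.246301) = 1.178 + 0.0166384 = 1.19464 m along the plane.
The resultant acts 0.28 + 0.0166384 = 0.296638 m (along the plate) below the hinge at the top edge, so the moment about the hinge is M = F × 0.296638 = 2.36243 × 0.296638 = 0.700787 kN·m.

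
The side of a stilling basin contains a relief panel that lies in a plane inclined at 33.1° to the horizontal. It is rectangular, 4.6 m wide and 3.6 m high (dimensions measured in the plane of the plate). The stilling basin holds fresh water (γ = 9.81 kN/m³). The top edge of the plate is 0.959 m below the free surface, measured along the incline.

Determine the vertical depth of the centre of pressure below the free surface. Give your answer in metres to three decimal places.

γ = 9.81 kN/m³.
Let θ = 33.1° be the plate's angle to the horizontal; measure y along the incline from where the plane meets the free surface. Vertical depth h = y·sinθ with sinθ = 0.546102.
The centroid lies 3.6/2 = 1.8 m below the top edge, so y_c = 0.959 + 1.8 = 2.759 m and h_c = 2.759 × 0.546102 = 1.5067 m.
A = 4.6 × 3.6 = 16.56 m².
Resultant F = γ·h_c·A = 9.81 × 1.5067 × 16.56 = 244.769 kN.
I_c = b·h³/12 = 4.6 × 3.6³/12 = 17.8848 m⁴.
Centre of pressure: y_p = y_c + I_c/(y_c·A) = 2.759 + 17.8848/(2.759 × 16.56) = 2.759 + 0.391446 = 3.15045 m along the plane.
Vertically, h_p = y_p·sinθ = 3.15045 × 0.546102 = 1.72047 m.

h_p = 1.720 m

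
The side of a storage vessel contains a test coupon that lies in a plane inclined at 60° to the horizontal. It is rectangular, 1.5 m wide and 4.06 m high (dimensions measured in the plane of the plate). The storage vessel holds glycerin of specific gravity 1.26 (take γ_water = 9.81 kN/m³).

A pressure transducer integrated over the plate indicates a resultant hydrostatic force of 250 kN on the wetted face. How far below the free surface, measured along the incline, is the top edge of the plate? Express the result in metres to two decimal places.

γ = 1.26 × 9.81 = 12.3606 kN/m³.
A = 1.5 × 4.06 = 6.09 m².
From F = γ·h_c·A, the centroid depth is h_c = 250/(12.3606 × 6.09) = 3.32111 m.
Let θ = 60° be the plate's angle to the horizontal; measure y along the incline from where the plane meets the free surface. Vertical depth h = y·sinθ with sinθ = 0.866025.
Along the incline, y_c = h_c/sinθ = 3.32111/0.866025 = 3.83489 m.
The centroid lies 4.06/2 = 2.03 m below the top edge, so the top edge sits at y_top = 3.83489 − 2.03 = 1.80489 m along the incline.

y_top ≈ 1.80 m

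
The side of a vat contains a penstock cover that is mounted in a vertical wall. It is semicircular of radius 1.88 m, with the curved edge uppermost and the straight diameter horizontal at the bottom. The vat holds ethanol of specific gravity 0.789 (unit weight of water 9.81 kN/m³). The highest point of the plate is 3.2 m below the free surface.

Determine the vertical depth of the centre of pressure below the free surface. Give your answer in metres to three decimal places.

γ = 0.789 × 9.81 = 7.74009 kN/m³.
The centroid lies 4r/(3π) = 0.797897 m above the diameter, so r − 4r/(3π) = 1.88 − 0.797897 = 1.0821 m below the topmost point, so the centroid depth is h_c = 3.2 + 1.0821 = 4.2821 m.
A = πr²/2 = π × 1.88²/2 = 5.55182 m².
Resultant F = γ·h_c·A = 7.74009 × 4.2821 × 5.55182 = 184.009 kN.
I_c = (π/8 − 8/(9π))·r⁴ = 0.109757 × 1.88⁴ = 1.37108 m⁴.
Centre of pressure: y_p = y_c + I_c/(y_c·A) = 4.2821 + 1.37108/(4.2821 × 5.55182) = 4.2821 + 0.0576727 = 4.33977 m along the plane.

h_p = 4.340 m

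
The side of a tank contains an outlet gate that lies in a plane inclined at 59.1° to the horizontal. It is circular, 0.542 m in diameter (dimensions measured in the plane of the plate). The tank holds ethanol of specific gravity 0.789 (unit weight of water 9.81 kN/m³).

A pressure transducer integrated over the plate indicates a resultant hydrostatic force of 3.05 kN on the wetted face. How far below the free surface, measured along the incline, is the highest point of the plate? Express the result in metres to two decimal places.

γ = 0.789 × 9.81 = 7.74009 kN/m³.
A = π(0.271)² = 0.230722 m².
From F = γ·h_c·A, the centroid depth is h_c = 3.05/(7.74009 × 0.230722) = 1.70791 m.
Let θ = 59.1° be the plate's angle to the horizontal; measure y along the incline from where the plane meets the free surface. Vertical depth h = y·sinθ with sinθ = 0.858065.
Along the incline, y_c = h_c/sinθ = 1.70791/0.858065 = 1.99042 m.
The centroid is at the centre, 0.271 m below the top of the plate, so the highest point sits at y_top = 1.99042 − 0.271 = 1.71942 m along the incline.

y_top ≈ 1.72 m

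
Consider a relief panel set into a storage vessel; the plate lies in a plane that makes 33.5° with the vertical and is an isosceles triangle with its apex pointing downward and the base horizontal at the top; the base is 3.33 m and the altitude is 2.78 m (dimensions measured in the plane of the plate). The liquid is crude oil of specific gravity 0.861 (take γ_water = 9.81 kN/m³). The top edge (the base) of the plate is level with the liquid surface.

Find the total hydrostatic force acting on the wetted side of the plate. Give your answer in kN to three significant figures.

F ≈ 30.2 kN

γ = 0.861 × 9.81 = 8.44641 kN/m³.
The plate makes 33.5° with the vertical, i.e. θ = 90° − 33.5° = 56.5° to the horizontal. Measuring y along the incline from the free-surface line, vertical depth h = y·sinθ with sinθ = 0.833886.
With the apex down, the centroid sits h/3 = 2.78/3 = 0.926667 m below the base (the top edge), so y_c = 0.926667 m and h_c = 0.926667 × 0.833886 = 0.772735 m.
A = ½ × 3.33 × 2.78 = 4.6287 m².
Resultant F = γ·h_c·A = 8.44641 × 0.772735 × 4.6287 = 30.2108 kN.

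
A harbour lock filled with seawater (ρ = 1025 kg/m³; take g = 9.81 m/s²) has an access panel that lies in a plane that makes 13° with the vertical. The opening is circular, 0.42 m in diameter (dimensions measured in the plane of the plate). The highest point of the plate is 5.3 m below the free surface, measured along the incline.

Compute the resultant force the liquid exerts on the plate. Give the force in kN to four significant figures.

γ = ρg = 1025 × 9.81 / 1000 = 10.05525 kN/m³.
The plate makes 13° with the vertical, i.e. θ = 90° − 13° = 77° to the horizontal. Measuring y along the incline from the free-surface line, vertical depth h = y·sinθ with sinθ = 0.974370.
The centroid is at the centre, 0.21 m below the top of the plate, so y_c = 5.3 + 0.21 = 5.51 m and h_c = 5.51 × 0.974370 = 5.36878 m.
A = π(0.21)² = 0.138544 m².
Resultant F = γ·h_c·A = 10.05525 × 5.36878 × 0.138544 = 7.47922 kN.

F ≈ 7.479 kN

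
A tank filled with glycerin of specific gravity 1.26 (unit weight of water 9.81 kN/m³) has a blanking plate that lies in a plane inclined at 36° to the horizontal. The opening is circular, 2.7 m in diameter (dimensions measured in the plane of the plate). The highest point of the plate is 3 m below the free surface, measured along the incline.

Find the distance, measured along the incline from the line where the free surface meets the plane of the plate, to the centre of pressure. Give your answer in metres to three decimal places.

γ = 1.26 × 9.81 = 12.3606 kN/m³.
Let θ = 36° be the plate's angle to the horizontal; measure y along the incline from where the plane meets the free surface. Vertical depth h = y·sinθ with sinθ = 0.587785.
The centroid is at the centre, 1.35 m below the top of the plate, so y_c = 3 + 1.35 = 4.35 m and h_c = 4.35 × 0.587785 = 2.55686 m.
A = π(1.35)² = 5.72555 m².
Resultant F = γ·h_c·A = 12.3606 × 2.55686 × 5.72555 = 180.952 kN.
I_c = πr⁴/4 = π × 1.35⁴/4 = 2.6087 m⁴.
Centre of pressure: y_p = y_c + I_c/(y_c·A) = 4.35 + 2.6087/(4.35 × 5.72555) = 4.35 + 0.104741 = 4.45474 m along the plane.

y_p = 4.455 m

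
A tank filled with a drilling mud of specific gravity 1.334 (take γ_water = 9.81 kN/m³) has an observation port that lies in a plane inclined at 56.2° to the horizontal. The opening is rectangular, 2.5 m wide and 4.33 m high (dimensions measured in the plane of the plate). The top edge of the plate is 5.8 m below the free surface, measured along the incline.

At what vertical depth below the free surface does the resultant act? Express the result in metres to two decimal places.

h_p = 6.78 m

γ = 1.334 × 9.81 = 13.08654 kN/m³.
Let θ = 56.2° be the plate's angle to the horizontal; measure y along the incline from where the plane meets the free surface. Vertical depth h = y·sinθ with sinθ = 0.830984.
The centroid lies 4.33/2 = 2.165 m below the top edge, so y_c = 5.8 + 2.165 = 7.965 m and h_c = 7.965 × 0.830984 = 6.61879 m.
A = 2.5 × 4.33 = 10.825 m².
Resultant F = γ·h_c·A = 13.08654 × 6.61879 × 10.825 = 937.63 kN.
I_c = b·h³/12 = 2.5 × 4.33³/12 = 16.9131 m⁴.
Centre of pressure: y_p = y_c + I_c/(y_c·A) = 7.965 + 16.9131/(7.965 × 10.825) = 7.965 + 0.19616 = 8.16116 m along the plane.
Vertically, h_p = y_p·sinθ = 8.16116 × 0.830984 = 6.78179 m.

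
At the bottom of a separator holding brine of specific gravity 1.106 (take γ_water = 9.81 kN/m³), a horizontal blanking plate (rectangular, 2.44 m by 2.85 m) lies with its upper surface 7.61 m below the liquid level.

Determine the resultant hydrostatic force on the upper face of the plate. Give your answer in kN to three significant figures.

F ≈ 574 kN

γ = 1.106 × 9.81 = 10.84986 kN/m³.
The plate is horizontal, so pressure is uniform at p = γ·h = 10.84986 × 7.61 = 82.5674 kN/m².
A = 2.44 × 2.85 = 6.954 m².
F = p·A = 82.5674 × 6.954 = 574.174 kN.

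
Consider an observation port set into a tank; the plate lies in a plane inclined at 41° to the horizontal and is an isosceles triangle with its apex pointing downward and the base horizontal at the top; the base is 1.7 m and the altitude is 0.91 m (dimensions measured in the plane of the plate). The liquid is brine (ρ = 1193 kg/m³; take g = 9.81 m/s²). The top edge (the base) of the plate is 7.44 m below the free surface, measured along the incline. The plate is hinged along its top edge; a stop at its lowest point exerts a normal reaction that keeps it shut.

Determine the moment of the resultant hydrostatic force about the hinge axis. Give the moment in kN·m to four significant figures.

M ≈ 14.22 kN·m

γ = ρg = 1193 × 9.81 / 1000 = 11.70333 kN/m³.
Let θ = 41° be the plate's angle to the horizontal; measure y along the incline from where the plane meets the free surface. Vertical depth h = y·sinθ with sinθ = 0.656059.
With the apex down, the centroid sits h/3 = 0.91/3 = 0.303333 m below the base (the top edge), so y_c = 7.44 + 0.303333 = 7.74333 m and h_c = 7.74333 × 0.656059 = 5.08008 m.
A = ½ × 1.7 × 0.91 = 0.7735 m².
Resultant F = γ·h_c·A = 11.70333 × 5.08008 × 0.7735 = 45.9876 kN.
I_c = b·h³/36 = 1.7 × 0.91³/36 = 0.0355853 m⁴.
Centre of pressure: y_p = y_c + I_c/(y_c·A) = 7.74333 + 0.0355853/(7.74333 × 0.7735) = 7.74333 + 0.00594131 = 7.74927 m along the plane.
The resultant acts 0.303333 + 0.00594131 = 0.309274 m (along the plate) below the hinge at the top edge, so the moment about the hinge is M = F × 0.309274 = 45.9876 × 0.309274 = 14.2228 kN·m.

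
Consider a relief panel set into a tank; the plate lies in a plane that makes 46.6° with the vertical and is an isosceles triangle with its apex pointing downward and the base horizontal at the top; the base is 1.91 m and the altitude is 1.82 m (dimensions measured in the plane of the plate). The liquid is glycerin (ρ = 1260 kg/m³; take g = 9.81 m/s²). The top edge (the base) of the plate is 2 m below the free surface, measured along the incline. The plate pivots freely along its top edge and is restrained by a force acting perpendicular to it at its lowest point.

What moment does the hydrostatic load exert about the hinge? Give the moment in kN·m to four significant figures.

γ = ρg = 1260 × 9.81 / 1000 = 12.3606 kN/m³.
The plate makes 46.6° with the vertical, i.e. θ = 90° − 46.6° = 43.4° to the horizontal. Measuring y along the incline from the free-surface line, vertical depth h = y·sinθ with sinθ = 0.687088.
With the apex down, the centroid sits h/3 = 1.82/3 = 0.606667 m below the base (the top edge), so y_c = 2 + 0.606667 = 2.60667 m and h_c = 2.60667 × 0.687088 = 1.79101 m.
A = ½ × 1.91 × 1.82 = 1.7381 m².
Resultant F = γ·h_c·A = 12.3606 × 1.79101 × 1.7381 = 38.478 kN.
I_c = b·h³/36 = 1.91 × 1.82³/36 = 0.319849 m⁴.
Centre of pressure: y_p = y_c + I_c/(y_c·A) = 2.60667 + 0.319849/(2.60667 × 1.7381) = 2.60667 + 0.0705967 = 2.67727 m along the plane.
The resultant acts 0.606667 + 0.0705967 = 0.677264 m (along the plate) below the hinge at the top edge, so the moment about the hinge is M = F × 0.677264 = 38.478 × 0.677264 = 26.0598 kN·m.

M ≈ 26.06 kN·m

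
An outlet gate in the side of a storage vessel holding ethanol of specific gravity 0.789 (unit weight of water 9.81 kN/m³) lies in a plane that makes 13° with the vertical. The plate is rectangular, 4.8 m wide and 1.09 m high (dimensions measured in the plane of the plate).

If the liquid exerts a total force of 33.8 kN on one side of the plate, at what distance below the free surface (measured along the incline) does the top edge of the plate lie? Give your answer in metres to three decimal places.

γ = 0.789 × 9.81 = 7.74009 kN/m³.
A = 4.8 × 1.09 = 5.232 m².
From F = γ·h_c·A, the centroid depth is h_c = 33.8/(7.74009 × 5.232) = 0.834647 m.
The plate makes 13° with the vertical, i.e. θ = 90° − 13° = 77° to the horizontal. Measuring y along the incline from the free-surface line, vertical depth h = y·sinθ with sinθ = 0.974370.
Along the incline, y_c = h_c/sinθ = 0.834647/0.974370 = 0.856602 m.
The centroid lies 1.09/2 = 0.545 m below the top edge, so the top edge sits at y_top = 0.856602 − 0.545 = 0.311602 m along the incline.

y_top ≈ 0.312 m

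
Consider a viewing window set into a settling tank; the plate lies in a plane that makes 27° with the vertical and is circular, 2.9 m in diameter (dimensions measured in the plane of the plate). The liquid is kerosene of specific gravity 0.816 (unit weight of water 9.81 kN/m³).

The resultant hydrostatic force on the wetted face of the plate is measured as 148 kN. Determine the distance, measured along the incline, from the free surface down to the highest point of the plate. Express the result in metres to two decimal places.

y_top ≈ 1.69 m

γ = 0.816 × 9.81 = 8.00496 kN/m³.
A = π(1.45)² = 6.6052 m².
From F = γ·h_c·A, the centroid depth is h_c = 148/(8.00496 × 6.6052) = 2.79909 m.
The plate makes 27° with the vertical, i.e. θ = 90° − 27° = 63° to the horizontal. Measuring y along the incline from the free-surface line, vertical depth h = y·sinθ with sinθ = 0.891007.
Along the incline, y_c = h_c/sinθ = 2.79909/0.891007 = 3.14149 m.
The centroid is at the centre, 1.45 m below the top of the plate, so the highest point sits at y_top = 3.14149 − 1.45 = 1.69149 m along the incline.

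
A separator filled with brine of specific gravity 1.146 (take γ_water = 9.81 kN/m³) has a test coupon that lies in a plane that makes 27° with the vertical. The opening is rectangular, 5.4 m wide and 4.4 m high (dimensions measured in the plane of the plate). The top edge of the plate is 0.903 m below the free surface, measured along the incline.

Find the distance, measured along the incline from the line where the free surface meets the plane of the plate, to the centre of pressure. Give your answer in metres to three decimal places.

y_p = 3.623 m

γ = 1.146 × 9.81 = 11.24226 kN/m³.
The plate makes 27° with the vertical, i.e. θ = 90° − 27° = 63° to the horizontal. Measuring y along the incline from the free-surface line, vertical depth h = y·sinθ with sinθ = 0.891007.
The centroid lies 4.4/2 = 2.2 m below the top edge, so y_c = 0.903 + 2.2 = 3.103 m and h_c = 3.103 × 0.891007 = 2.76479 m.
A = 5.4 × 4.4 = 23.76 m².
Resultant F = γ·h_c·A = 11.24226 × 2.76479 × 23.76 = 738.52 kN.
I_c = b·h³/12 = 5.4 × 4.4³/12 = 38.3328 m⁴.
Centre of pressure: y_p = y_c + I_c/(y_c·A) = 3.103 + 38.3328/(3.103 × 23.76) = 3.103 + 0.519927 = 3.62293 m along the plane.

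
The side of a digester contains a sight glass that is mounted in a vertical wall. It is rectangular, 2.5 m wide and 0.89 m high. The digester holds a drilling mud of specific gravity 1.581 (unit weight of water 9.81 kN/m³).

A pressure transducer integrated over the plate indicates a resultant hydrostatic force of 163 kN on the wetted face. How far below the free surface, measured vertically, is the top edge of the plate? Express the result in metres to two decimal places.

d_top ≈ 4.28 m

γ = 1.581 × 9.81 = 15.50961 kN/m³.
A = 2.5 × 0.89 = 2.225 m².
From F = γ·h_c·A, the centroid depth is h_c = 163/(15.50961 × 2.225) = 4.72342 m.
The centroid lies 0.89/2 = 0.445 m below the top edge, so the top edge sits at h_top = 4.72342 − 0.445 = 4.27842 m below the surface.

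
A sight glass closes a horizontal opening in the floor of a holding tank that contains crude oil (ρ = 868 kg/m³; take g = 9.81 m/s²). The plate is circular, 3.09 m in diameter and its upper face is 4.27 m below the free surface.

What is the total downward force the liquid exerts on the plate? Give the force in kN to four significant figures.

γ = ρg = 868 × 9.81 / 1000 = 8.51508 kN/m³.
The plate is horizontal, so pressure is uniform at p = γ·h = 8.51508 × 4.27 = 36.3594 kN/m².
A = π(1.545)² = 7.49906 m².
F = p·A = 36.3594 × 7.49906 = 272.661 kN.

F ≈ 272.7 kN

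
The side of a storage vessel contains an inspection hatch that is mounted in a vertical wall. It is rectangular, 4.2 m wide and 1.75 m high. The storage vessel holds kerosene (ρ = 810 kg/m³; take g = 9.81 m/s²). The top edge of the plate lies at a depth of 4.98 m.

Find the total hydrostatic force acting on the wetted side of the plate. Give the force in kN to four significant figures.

γ = ρg = 810 × 9.81 / 1000 = 7.9461 kN/m³.
The centroid lies 1.75/2 = 0.875 m below the top edge, so the centroid depth is h_c = 4.98 + 0.875 = 5.855 m.
A = 4.2 × 1.75 = 7.35 m².
Resultant F = γ·h_c·A = 7.9461 × 5.855 × 7.35 = 341.954 kN.

F ≈ 342.0 kN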